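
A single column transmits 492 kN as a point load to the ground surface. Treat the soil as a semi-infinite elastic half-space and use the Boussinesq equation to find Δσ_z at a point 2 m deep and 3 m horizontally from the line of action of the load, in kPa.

Boussinesq vertical stress below a point load on an elastic half-space:
Δσ_z = 3P/(2πz²) · [1 + (r/z)²]^(−5/2)
r/z = 3/2 = 1.5; [1+(r/z)²]^(−5/2) = 0.052516.
Δσ_z = 3×492/(2π×2²) × 0.052516 = 58.728 × 0.052516 = 3.084 kPa

Δσ_z ≈ 3.08 kPa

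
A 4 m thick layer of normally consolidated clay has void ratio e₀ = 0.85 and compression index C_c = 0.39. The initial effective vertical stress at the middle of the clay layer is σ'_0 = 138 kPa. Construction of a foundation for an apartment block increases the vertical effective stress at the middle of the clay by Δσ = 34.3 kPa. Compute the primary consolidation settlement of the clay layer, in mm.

Final effective stress: σ'_f = σ'_0 + Δσ = 138 + 34.3 = 172.3 kPa.
Normally consolidated clay, so the full stress increment lies on the virgin compression line:
S_c = C_c·H/(1+e₀)·log₁₀(σ'_f/σ'_0) = 0.39×4/(1+0.85)×log₁₀(172.3/138)
    = 0.84324 × 0.096406 = 0.08129 m

S_c ≈ 81.3 mm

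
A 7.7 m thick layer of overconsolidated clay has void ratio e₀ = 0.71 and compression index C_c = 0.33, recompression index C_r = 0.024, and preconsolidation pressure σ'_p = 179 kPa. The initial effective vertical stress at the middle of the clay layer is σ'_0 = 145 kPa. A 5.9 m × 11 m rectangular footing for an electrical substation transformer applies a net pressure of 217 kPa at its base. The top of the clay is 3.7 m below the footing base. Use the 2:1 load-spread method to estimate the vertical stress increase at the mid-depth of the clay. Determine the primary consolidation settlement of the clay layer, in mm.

Mid-depth of clay below the footing base: z = 3.7 + 7.7/2 = 7.55 m.
Stress increase at mid-clay by the 2:1 spreading method:
Δσ = qBL/((B+z)(L+z)) = 217×5.9×11/((5.9+7.55)(11+7.55)) = 56.447 kPa
Final effective stress: σ'_f = 145 + 56.447 = 201.45 kPa.
σ'_f = 201.45 > σ'_p = 179 kPa, so the stress path crosses the preconsolidation pressure — recompression up to σ'_p, then virgin compression beyond:
S_c = H/(1+e₀)·[C_r·log₁₀(σ'_p/σ'_0) + C_c·log₁₀(σ'_f/σ'_p)]
    = 7.7/1.71 × [0.024×log₁₀(179/145) + 0.33×log₁₀(201.45/179)]
    = 4.5029 × [0.0021956 + 0.016934] = 0.08614 m

S_c ≈ 86.1 mm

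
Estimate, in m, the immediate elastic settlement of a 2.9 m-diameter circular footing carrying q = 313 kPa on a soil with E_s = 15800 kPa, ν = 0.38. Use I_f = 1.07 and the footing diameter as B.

Immediate (elastic) settlement: S_e = q·B·(1−ν²)/E_s · I_f.
S_e = 313 × 2.9 × (1 − 0.38²) / 15800 × 1.07
    = 313 × 2.9 × 0.8556 / 15800 × 1.07
    = 0.05259 m

S_e ≈ 0.0526 m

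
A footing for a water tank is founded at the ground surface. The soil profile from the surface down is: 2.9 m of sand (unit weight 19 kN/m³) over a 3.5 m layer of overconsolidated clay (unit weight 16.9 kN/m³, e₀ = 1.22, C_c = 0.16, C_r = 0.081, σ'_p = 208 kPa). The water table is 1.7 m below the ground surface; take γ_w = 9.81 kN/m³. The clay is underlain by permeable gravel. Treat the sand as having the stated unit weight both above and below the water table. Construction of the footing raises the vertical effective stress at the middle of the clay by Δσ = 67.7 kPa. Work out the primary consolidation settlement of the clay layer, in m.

Mid-depth of clay below the ground surface: z = 2.9 + 3.5/2 = 4.65 m.
Total vertical stress at mid-clay: σ_v = 19×2.9 + 16.9×1.75 = 84.675 kPa.
Pore pressure: u = 9.81×(4.65 − 1.7) = 28.94 kPa.
Initial effective stress: σ'_0 = σ_v − u = 84.675 − 28.94 = 55.735 kPa.
Final effective stress: σ'_f = 55.735 + 67.7 = 123.44 kPa.
σ'_f = 123.44 ≤ σ'_p = 208 kPa, so the clay remains overconsolidated and only the recompression index applies:
S_c = C_r·H/(1+e₀)·log₁₀(σ'_f/σ'_0) = 0.081×3.5/2.22×log₁₀(123.44/55.735)
    = 0.1277 × 0.34533 = 0.0441 m

S_c ≈ 0.0441 m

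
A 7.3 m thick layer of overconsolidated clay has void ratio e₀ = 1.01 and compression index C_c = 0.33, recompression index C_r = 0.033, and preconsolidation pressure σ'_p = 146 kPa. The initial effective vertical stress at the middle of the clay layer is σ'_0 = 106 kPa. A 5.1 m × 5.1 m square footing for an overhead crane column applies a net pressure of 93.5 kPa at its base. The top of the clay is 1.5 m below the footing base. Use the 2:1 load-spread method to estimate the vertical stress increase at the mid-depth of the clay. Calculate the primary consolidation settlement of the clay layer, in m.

Mid-depth of clay below the footing base: z = 1.5 + 7.3/2 = 5.15 m.
Stress increase at mid-clay by the 2:1 spreading method:
Δσ = qBL/((B+z)(L+z)) = 93.5×5.1×5.1/((5.1+5.15)(5.1+5.15)) = 23.148 kPa
Final effective stress: σ'_f = 106 + 23.148 = 129.15 kPa.
σ'_f = 129.15 ≤ σ'_p = 146 kPa, so the clay remains overconsolidated and only the recompression index applies:
S_c = C_r·H/(1+e₀)·log₁₀(σ'_f/σ'_0) = 0.033×7.3/2.01×log₁₀(129.15/106)
    = 0.11985 × 0.085789 = 0.01028 m

S_c ≈ 0.0103 m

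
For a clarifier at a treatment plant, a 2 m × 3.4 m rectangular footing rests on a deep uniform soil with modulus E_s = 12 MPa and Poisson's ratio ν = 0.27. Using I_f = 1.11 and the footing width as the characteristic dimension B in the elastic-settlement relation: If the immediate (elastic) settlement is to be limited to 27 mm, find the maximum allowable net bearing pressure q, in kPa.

E_s = 12 MPa = 12000 kPa.
S_e = q·B·(1−ν²)/E_s · I_f  ⇒  q = S_e·E_s / (B·(1−ν²)·I_f).
q = 0.027 × 12000 / (2 × 0.9271 × 1.11) = 157.4 kPa

q ≈ 157 kPa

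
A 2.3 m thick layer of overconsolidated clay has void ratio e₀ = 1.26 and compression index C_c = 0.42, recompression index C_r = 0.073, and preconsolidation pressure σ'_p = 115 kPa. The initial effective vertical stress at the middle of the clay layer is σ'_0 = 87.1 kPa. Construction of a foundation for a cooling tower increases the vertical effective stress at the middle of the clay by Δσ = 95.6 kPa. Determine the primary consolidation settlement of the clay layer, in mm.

S_c ≈ 94.9 mm

Final effective stress: σ'_f = 87.1 + 95.6 = 182.7 kPa.
σ'_f = 182.7 > σ'_p = 115 kPa, so the stress path crosses the preconsolidation pressure — recompression up to σ'_p, then virgin compression beyond:
S_c = H/(1+e₀)·[C_r·log₁₀(σ'_p/σ'_0) + C_c·log₁₀(σ'_f/σ'_p)]
    = 2.3/2.26 × [0.073×log₁₀(115/87.1) + 0.42×log₁₀(182.7/115)]
    = 1.0177 × [0.0088096 + 0.084437] = 0.0949 m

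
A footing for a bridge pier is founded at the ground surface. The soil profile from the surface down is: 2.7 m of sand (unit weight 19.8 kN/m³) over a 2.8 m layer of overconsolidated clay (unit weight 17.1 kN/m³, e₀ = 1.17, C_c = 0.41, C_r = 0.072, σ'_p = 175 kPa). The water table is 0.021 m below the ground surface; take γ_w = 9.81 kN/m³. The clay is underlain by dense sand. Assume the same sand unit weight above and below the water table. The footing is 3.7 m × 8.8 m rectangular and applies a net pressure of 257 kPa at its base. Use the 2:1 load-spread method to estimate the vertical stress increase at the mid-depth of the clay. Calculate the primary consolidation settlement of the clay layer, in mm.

S_c ≈ 47.2 mm

Mid-depth of clay below the ground surface: z = 2.7 + 2.8/2 = 4.1 m.
Total vertical stress at mid-clay: σ_v = 19.8×2.7 + 17.1×1.4 = 77.4 kPa.
Pore pressure: u = 9.81×(4.1 − 0.021) = 40.015 kPa.
Initial effective stress: σ'_0 = σ_v − u = 77.4 − 40.015 = 37.385 kPa.
Stress increase at mid-clay by the 2:1 spreading method:
Δσ = qBL/((B+z)(L+z)) = 257×3.7×8.8/((3.7+4.1)(8.8+4.1)) = 83.164 kPa
Final effective stress: σ'_f = 37.385 + 83.164 = 120.55 kPa.
σ'_f = 120.55 ≤ σ'_p = 175 kPa, so the clay remains overconsolidated and only the recompression index applies:
S_c = C_r·H/(1+e₀)·log₁₀(σ'_f/σ'_0) = 0.072×2.8/2.17×log₁₀(120.55/37.385)
    = 0.092902 × 0.50847 = 0.04724 m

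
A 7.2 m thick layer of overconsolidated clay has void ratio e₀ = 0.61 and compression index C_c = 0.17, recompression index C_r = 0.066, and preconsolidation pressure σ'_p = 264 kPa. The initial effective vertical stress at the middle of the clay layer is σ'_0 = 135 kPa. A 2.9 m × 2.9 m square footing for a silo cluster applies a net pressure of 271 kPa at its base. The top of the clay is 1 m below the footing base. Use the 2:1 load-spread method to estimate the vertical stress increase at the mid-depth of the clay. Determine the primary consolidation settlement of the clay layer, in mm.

Mid-depth of clay below the footing base: z = 1 + 7.2/2 = 4.6 m.
Stress increase at mid-clay by the 2:1 spreading method:
Δσ = qBL/((B+z)(L+z)) = 271×2.9×2.9/((2.9+4.6)(2.9+4.6)) = 40.518 kPa
Final effective stress: σ'_f = 135 + 40.518 = 175.52 kPa.
σ'_f = 175.52 ≤ σ'_p = 264 kPa, so the clay remains overconsolidated and only the recompression index applies:
S_c = C_r·H/(1+e₀)·log₁₀(σ'_f/σ'_0) = 0.066×7.2/1.61×log₁₀(175.52/135)
    = 0.29515 × 0.11399 = 0.03364 m

S_c ≈ 33.6 mm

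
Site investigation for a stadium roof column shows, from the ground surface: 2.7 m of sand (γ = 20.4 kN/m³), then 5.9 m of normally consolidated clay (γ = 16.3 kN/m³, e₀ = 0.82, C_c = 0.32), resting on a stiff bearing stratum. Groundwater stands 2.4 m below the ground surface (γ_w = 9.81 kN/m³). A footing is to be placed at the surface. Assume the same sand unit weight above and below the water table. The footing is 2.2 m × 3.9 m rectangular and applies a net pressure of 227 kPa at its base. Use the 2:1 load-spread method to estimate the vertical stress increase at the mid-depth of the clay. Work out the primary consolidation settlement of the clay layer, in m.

Mid-depth of clay below the ground surface: z = 2.7 + 5.9/2 = 5.65 m.
Total vertical stress at mid-clay: σ_v = 20.4×2.7 + 16.3×2.95 = 103.17 kPa.
Pore pressure: u = 9.81×(5.65 − 2.4) = 31.883 kPa.
Initial effective stress: σ'_0 = σ_v − u = 103.17 − 31.883 = 71.287 kPa.
Stress increase at mid-clay by the 2:1 spreading method:
Δσ = qBL/((B+z)(L+z)) = 227×2.2×3.9/((2.2+5.65)(3.9+5.65)) = 25.98 kPa
Final effective stress: σ'_f = σ'_0 + Δσ = 71.287 + 25.98 = 97.267 kPa.
Normally consolidated clay, so the full stress increment lies on the virgin compression line:
S_c = C_c·H/(1+e₀)·log₁₀(σ'_f/σ'_0) = 0.32×5.9/(1+0.82)×log₁₀(97.267/71.287)
    = 1.0374 × 0.13496 = 0.14 m

S_c ≈ 0.14 m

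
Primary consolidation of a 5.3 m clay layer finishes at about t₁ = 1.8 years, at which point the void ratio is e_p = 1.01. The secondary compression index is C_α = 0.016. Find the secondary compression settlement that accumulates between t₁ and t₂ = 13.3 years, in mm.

Secondary compression: S_s = C_α·H/(1+e_p)·log₁₀(t₂/t₁)
S_s = 0.016×5.3/(1+1.01)×log₁₀(13.3/1.8)
    = 0.04219 × 0.8686 = 0.03664 m

S_s ≈ 36.6 mm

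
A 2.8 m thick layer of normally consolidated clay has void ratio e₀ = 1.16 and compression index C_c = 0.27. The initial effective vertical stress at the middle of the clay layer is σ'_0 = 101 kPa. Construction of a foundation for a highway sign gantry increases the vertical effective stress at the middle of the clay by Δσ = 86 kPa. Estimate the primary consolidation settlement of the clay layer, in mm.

S_c ≈ 93.6 mm

Final effective stress: σ'_f = σ'_0 + Δσ = 101 + 86 = 187 kPa.
Normally consolidated clay, so the full stress increment lies on the virgin compression line:
S_c = C_c·H/(1+e₀)·log₁₀(σ'_f/σ'_0) = 0.27×2.8/(1+1.16)×log₁₀(187/101)
    = 0.35 × 0.26752 = 0.09363 m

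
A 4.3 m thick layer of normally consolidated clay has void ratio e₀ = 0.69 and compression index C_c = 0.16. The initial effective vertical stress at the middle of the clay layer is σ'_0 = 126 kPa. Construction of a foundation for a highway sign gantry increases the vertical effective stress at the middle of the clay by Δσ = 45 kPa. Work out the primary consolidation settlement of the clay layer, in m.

S_c ≈ 0.054 m

Final effective stress: σ'_f = σ'_0 + Δσ = 126 + 45 = 171 kPa.
Normally consolidated clay, so the full stress increment lies on the virgin compression line:
S_c = C_c·H/(1+e₀)·log₁₀(σ'_f/σ'_0) = 0.16×4.3/(1+0.69)×log₁₀(171/126)
    = 0.4071 × 0.13263 = 0.05399 m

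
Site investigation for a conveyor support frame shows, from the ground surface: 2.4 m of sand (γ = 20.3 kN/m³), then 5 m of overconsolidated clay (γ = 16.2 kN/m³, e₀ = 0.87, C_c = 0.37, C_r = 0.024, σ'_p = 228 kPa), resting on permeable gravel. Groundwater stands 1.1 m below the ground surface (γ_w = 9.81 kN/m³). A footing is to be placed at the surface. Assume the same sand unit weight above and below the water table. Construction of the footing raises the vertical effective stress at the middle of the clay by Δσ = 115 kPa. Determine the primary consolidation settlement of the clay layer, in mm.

Mid-depth of clay below the ground surface: z = 2.4 + 5/2 = 4.9 m.
Total vertical stress at mid-clay: σ_v = 20.3×2.4 + 16.2×2.5 = 89.22 kPa.
Pore pressure: u = 9.81×(4.9 − 1.1) = 37.278 kPa.
Initial effective stress: σ'_0 = σ_v − u = 89.22 − 37.278 = 51.942 kPa.
Final effective stress: σ'_f = 51.942 + 115 = 166.94 kPa.
σ'_f = 166.94 ≤ σ'_p = 228 kPa, so the clay remains overconsolidated and only the recompression index applies:
S_c = C_r·H/(1+e₀)·log₁₀(σ'_f/σ'_0) = 0.024×5/1.87×log₁₀(166.94/51.942)
    = 0.064171 × 0.50704 = 0.03254 m

S_c ≈ 32.5 mm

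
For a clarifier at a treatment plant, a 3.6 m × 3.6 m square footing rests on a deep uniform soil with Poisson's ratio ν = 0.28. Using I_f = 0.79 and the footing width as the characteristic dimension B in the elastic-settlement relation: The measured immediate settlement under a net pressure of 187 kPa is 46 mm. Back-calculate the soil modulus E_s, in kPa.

S_e = q·B·(1−ν²)/E_s · I_f  ⇒  E_s = q·B·(1−ν²)·I_f / S_e.
E_s = 187 × 3.6 × 0.9216 × 0.79 / 0.046 = 10660 kPa

E_s ≈ 10700 kPa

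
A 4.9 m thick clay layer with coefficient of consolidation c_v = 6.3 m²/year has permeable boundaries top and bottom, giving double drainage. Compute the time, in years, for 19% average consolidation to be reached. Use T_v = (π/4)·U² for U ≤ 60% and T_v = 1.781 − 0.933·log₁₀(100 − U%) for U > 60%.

t ≈ 0.027 years

Drainage path length: H_d = H/2 = 2.45 m (double drainage).
U ≤ 60%: T_v = (π/4)·U² = (π/4)×0.19² = 0.028353.
t = T_v·H_d²/c_v = 0.028353×2.45²/6.3 = 0.02701 years.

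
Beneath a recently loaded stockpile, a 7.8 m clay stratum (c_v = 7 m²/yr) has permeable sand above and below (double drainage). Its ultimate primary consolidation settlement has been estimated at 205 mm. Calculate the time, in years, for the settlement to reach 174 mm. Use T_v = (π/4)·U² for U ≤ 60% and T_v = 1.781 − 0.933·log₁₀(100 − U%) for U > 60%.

t ≈ 1.48 years

Drainage path length: H_d = H/2 = 3.9 m (double drainage).
U = S(t)/S_ult = 174/205 = 0.8488.
U > 60%: T_v = 1.781 − 0.933·log₁₀(100 − 84.878) = 0.68043.
t = T_v·H_d²/c_v = 0.68043×3.9²/7 = 1.478 years.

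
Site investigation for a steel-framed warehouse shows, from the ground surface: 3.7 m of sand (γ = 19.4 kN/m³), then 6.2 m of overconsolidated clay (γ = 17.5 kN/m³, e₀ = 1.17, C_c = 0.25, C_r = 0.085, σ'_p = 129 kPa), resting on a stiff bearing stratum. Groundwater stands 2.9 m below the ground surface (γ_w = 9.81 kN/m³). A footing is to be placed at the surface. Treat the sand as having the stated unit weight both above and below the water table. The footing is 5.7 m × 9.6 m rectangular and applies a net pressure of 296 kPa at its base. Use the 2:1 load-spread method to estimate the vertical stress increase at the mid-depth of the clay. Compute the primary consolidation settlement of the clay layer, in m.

Mid-depth of clay below the ground surface: z = 3.7 + 6.2/2 = 6.8 m.
Total vertical stress at mid-clay: σ_v = 19.4×3.7 + 17.5×3.1 = 126.03 kPa.
Pore pressure: u = 9.81×(6.8 − 2.9) = 38.259 kPa.
Initial effective stress: σ'_0 = σ_v − u = 126.03 − 38.259 = 87.771 kPa.
Stress increase at mid-clay by the 2:1 spreading method:
Δσ = qBL/((B+z)(L+z)) = 296×5.7×9.6/((5.7+6.8)(9.6+6.8)) = 79.01 kPa
Final effective stress: σ'_f = 87.771 + 79.01 = 166.78 kPa.
σ'_f = 166.78 > σ'_p = 129 kPa, so the stress path crosses the preconsolidation pressure — recompression up to σ'_p, then virgin compression beyond:
S_c = H/(1+e₀)·[C_r·log₁₀(σ'_p/σ'_0) + C_c·log₁₀(σ'_f/σ'_p)]
    = 6.2/2.17 × [0.085×log₁₀(129/87.771) + 0.25×log₁₀(166.78/129)]
    = 2.8571 × [0.014215 + 0.027889] = 0.1203 m

S_c ≈ 0.12 m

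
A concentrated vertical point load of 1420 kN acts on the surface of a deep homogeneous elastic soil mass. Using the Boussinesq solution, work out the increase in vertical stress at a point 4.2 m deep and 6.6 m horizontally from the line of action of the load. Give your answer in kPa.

Boussinesq vertical stress below a point load on an elastic half-space:
Δσ_z = 3P/(2πz²) · [1 + (r/z)²]^(−5/2)
r/z = 6.6/4.2 = 1.5714; [1+(r/z)²]^(−5/2) = 0.044603.
Δσ_z = 3×1420/(2π×4.2²) × 0.044603 = 38.435 × 0.044603 = 1.714 kPa

Δσ_z ≈ 1.71 kPa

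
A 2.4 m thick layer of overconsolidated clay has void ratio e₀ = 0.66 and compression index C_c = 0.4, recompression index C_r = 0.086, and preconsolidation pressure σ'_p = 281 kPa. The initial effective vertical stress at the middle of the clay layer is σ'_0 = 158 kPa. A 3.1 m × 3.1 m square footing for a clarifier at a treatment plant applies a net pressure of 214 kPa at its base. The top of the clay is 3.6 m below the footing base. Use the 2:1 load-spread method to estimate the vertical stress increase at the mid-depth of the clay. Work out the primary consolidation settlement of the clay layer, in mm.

S_c ≈ 10.2 mm

Mid-depth of clay below the footing base: z = 3.6 + 2.4/2 = 4.8 m.
Stress increase at mid-clay by the 2:1 spreading method:
Δσ = qBL/((B+z)(L+z)) = 214×3.1×3.1/((3.1+4.8)(3.1+4.8)) = 32.952 kPa
Final effective stress: σ'_f = 158 + 32.952 = 190.95 kPa.
σ'_f = 190.95 ≤ σ'_p = 281 kPa, so the clay remains overconsolidated and only the recompression index applies:
S_c = C_r·H/(1+e₀)·log₁₀(σ'_f/σ'_0) = 0.086×2.4/1.66×log₁₀(190.95/158)
    = 0.12434 × 0.082263 = 0.01023 m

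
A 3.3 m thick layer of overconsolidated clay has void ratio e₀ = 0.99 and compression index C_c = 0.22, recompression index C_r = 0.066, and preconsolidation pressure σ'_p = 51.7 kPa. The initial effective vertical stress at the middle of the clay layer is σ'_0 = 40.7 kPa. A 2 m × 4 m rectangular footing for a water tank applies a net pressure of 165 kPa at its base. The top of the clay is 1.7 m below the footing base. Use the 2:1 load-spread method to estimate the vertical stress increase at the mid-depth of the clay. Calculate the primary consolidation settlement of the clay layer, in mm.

Mid-depth of clay below the footing base: z = 1.7 + 3.3/2 = 3.35 m.
Stress increase at mid-clay by the 2:1 spreading method:
Δσ = qBL/((B+z)(L+z)) = 165×2×4/((2+3.35)(4+3.35)) = 33.569 kPa
Final effective stress: σ'_f = 40.7 + 33.569 = 74.269 kPa.
σ'_f = 74.269 > σ'_p = 51.7 kPa, so the stress path crosses the preconsolidation pressure — recompression up to σ'_p, then virgin compression beyond:
S_c = H/(1+e₀)·[C_r·log₁₀(σ'_p/σ'_0) + C_c·log₁₀(σ'_f/σ'_p)]
    = 3.3/1.99 × [0.066×log₁₀(51.7/40.7) + 0.22×log₁₀(74.269/51.7)]
    = 1.6583 × [0.0068571 + 0.03461] = 0.06876 m

S_c ≈ 68.8 mm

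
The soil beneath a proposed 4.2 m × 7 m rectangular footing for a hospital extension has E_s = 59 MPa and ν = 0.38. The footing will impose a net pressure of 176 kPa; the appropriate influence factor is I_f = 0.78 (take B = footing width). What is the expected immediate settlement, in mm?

S_e ≈ 8.36 mm

Immediate (elastic) settlement: S_e = q·B·(1−ν²)/E_s · I_f.
E_s = 59 MPa = 59000 kPa.
S_e = 176 × 4.2 × (1 − 0.38²) / 59000 × 0.78
    = 176 × 4.2 × 0.8556 / 59000 × 0.78
    = 0.008361 m = 8.361 mm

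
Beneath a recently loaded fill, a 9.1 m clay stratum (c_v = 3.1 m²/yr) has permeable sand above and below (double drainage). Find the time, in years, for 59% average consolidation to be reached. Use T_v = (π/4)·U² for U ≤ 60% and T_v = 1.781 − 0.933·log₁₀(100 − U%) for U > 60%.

t ≈ 1.83 years

Drainage path length: H_d = H/2 = 4.55 m (double drainage).
U ≤ 60%: T_v = (π/4)·U² = (π/4)×0.59² = 0.2734.
t = T_v·H_d²/c_v = 0.2734×4.55²/3.1 = 1.826 years.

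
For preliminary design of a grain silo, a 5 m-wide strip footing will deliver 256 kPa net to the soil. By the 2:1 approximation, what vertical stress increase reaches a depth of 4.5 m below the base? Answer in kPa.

Δσ_z ≈ 135 kPa

By the 2:1 method the load spreads at 1 horizontal : 2 vertical, so at depth z the loaded area has grown by z in each plan dimension:
Δσ = qB/(B+z) = 256×5/(5+4.5) = 134.74 kPa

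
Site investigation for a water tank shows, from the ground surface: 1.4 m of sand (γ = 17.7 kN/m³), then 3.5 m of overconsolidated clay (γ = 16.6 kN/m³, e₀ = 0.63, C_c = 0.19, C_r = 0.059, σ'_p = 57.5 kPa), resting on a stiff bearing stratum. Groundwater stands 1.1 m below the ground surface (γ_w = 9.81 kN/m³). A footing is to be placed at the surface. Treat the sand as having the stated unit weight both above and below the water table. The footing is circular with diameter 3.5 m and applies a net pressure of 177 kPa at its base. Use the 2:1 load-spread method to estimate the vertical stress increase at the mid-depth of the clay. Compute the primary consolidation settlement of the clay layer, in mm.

S_c ≈ 93.9 mm

Mid-depth of clay below the ground surface: z = 1.4 + 3.5/2 = 3.15 m.
Total vertical stress at mid-clay: σ_v = 17.7×1.4 + 16.6×1.75 = 53.83 kPa.
Pore pressure: u = 9.81×(3.15 − 1.1) = 20.11 kPa.
Initial effective stress: σ'_0 = σ_v − u = 53.83 − 20.11 = 33.72 kPa.
Stress increase at mid-clay by the 2:1 spreading method:
Δσ ≈ qD²/(D+z)² = 177×3.5²/(3.5+3.15)² = 49.03 kPa
Final effective stress: σ'_f = 33.72 + 49.03 = 82.75 kPa.
σ'_f = 82.75 > σ'_p = 57.5 kPa, so the stress path crosses the preconsolidation pressure — recompression up to σ'_p, then virgin compression beyond:
S_c = H/(1+e₀)·[C_r·log₁₀(σ'_p/σ'_0) + C_c·log₁₀(σ'_f/σ'_p)]
    = 3.5/1.63 × [0.059×log₁₀(57.5/33.72) + 0.19×log₁₀(82.75/57.5)]
    = 2.1472 × [0.013675 + 0.030039] = 0.09386 m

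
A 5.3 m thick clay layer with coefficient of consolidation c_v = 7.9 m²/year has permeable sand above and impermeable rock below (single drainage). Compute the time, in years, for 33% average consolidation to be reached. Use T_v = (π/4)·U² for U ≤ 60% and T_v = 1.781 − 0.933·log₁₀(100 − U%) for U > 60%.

t ≈ 0.304 years

Drainage path length: H_d = H = 5.3 m (single drainage).
U ≤ 60%: T_v = (π/4)·U² = (π/4)×0.33² = 0.08553.
t = T_v·H_d²/c_v = 0.08553×5.3²/7.9 = 0.3041 years.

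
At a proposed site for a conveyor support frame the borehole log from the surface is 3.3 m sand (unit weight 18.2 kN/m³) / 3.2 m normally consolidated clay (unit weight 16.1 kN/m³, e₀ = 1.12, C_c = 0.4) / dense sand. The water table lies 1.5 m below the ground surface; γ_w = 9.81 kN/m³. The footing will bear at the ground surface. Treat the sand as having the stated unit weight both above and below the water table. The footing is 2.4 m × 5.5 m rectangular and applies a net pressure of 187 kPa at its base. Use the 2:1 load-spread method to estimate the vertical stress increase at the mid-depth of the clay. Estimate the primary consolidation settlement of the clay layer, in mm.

S_c ≈ 126 mm

Mid-depth of clay below the ground surface: z = 3.3 + 3.2/2 = 4.9 m.
Total vertical stress at mid-clay: σ_v = 18.2×3.3 + 16.1×1.6 = 85.82 kPa.
Pore pressure: u = 9.81×(4.9 − 1.5) = 33.354 kPa.
Initial effective stress: σ'_0 = σ_v − u = 85.82 − 33.354 = 52.466 kPa.
Stress increase at mid-clay by the 2:1 spreading method:
Δσ = qBL/((B+z)(L+z)) = 187×2.4×5.5/((2.4+4.9)(5.5+4.9)) = 32.513 kPa
Final effective stress: σ'_f = σ'_0 + Δσ = 52.466 + 32.513 = 84.979 kPa.
Normally consolidated clay, so the full stress increment lies on the virgin compression line:
S_c = C_c·H/(1+e₀)·log₁₀(σ'_f/σ'_0) = 0.4×3.2/(1+1.12)×log₁₀(84.979/52.466)
    = 0.60377 × 0.20943 = 0.1264 m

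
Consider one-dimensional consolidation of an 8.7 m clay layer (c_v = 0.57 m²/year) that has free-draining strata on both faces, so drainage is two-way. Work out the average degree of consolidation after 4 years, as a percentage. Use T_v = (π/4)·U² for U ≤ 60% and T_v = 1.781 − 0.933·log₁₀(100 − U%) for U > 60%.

Drainage path length: H_d = H/2 = 4.35 m (double drainage).
T_v = c_v·t/H_d² = 0.57×4/4.35² = 0.12049.
T_v = 0.12049 corresponds to the U ≤ 60% branch:
U = √(4T_v/π) = 0.3917

U ≈ 39.2 %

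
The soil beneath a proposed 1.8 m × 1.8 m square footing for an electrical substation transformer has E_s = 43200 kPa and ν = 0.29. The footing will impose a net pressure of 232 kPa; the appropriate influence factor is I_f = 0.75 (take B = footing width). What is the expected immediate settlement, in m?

S_e ≈ 0.00664 m

Immediate (elastic) settlement: S_e = q·B·(1−ν²)/E_s · I_f.
S_e = 232 × 1.8 × (1 − 0.29²) / 43200 × 0.75
    = 232 × 1.8 × 0.9159 / 43200 × 0.75
    = 0.00664 m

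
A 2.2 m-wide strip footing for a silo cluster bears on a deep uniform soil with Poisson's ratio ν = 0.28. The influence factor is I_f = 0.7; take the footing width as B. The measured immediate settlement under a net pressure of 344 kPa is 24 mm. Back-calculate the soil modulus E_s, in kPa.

E_s ≈ 20300 kPa

S_e = q·B·(1−ν²)/E_s · I_f  ⇒  E_s = q·B·(1−ν²)·I_f / S_e.
E_s = 344 × 2.2 × 0.9216 × 0.7 / 0.024 = 20340 kPa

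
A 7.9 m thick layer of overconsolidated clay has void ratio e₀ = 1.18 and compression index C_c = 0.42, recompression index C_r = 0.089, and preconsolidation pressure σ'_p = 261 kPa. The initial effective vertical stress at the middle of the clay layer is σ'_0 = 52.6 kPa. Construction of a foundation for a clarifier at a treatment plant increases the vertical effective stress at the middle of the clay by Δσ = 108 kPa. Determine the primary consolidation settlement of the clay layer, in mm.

S_c ≈ 156 mm

Final effective stress: σ'_f = 52.6 + 108 = 160.6 kPa.
σ'_f = 160.6 ≤ σ'_p = 261 kPa, so the clay remains overconsolidated and only the recompression index applies:
S_c = C_r·H/(1+e₀)·log₁₀(σ'_f/σ'_0) = 0.089×7.9/2.18×log₁₀(160.6/52.6)
    = 0.32253 × 0.48476 = 0.1563 m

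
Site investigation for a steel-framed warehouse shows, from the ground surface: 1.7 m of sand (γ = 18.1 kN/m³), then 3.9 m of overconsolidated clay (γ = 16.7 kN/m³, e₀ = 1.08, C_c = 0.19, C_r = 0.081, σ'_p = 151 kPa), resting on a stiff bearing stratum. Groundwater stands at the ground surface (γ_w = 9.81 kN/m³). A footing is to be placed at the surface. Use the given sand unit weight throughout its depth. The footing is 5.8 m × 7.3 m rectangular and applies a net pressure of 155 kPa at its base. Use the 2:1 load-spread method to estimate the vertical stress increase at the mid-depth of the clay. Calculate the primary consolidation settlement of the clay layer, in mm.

S_c ≈ 78.8 mm

Mid-depth of clay below the ground surface: z = 1.7 + 3.9/2 = 3.65 m.
Total vertical stress at mid-clay: σ_v = 18.1×1.7 + 16.7×1.95 = 63.335 kPa.
Pore pressure: u = 9.81×(3.65 − 0) = 35.806 kPa.
Initial effective stress: σ'_0 = σ_v − u = 63.335 − 35.806 = 27.529 kPa.
Stress increase at mid-clay by the 2:1 spreading method:
Δσ = qBL/((B+z)(L+z)) = 155×5.8×7.3/((5.8+3.65)(7.3+3.65)) = 63.422 kPa
Final effective stress: σ'_f = 27.529 + 63.422 = 90.951 kPa.
σ'_f = 90.951 ≤ σ'_p = 151 kPa, so the clay remains overconsolidated and only the recompression index applies:
S_c = C_r·H/(1+e₀)·log₁₀(σ'_f/σ'_0) = 0.081×3.9/2.08×log₁₀(90.951/27.529)
    = 0.15188 × 0.51902 = 0.07883 m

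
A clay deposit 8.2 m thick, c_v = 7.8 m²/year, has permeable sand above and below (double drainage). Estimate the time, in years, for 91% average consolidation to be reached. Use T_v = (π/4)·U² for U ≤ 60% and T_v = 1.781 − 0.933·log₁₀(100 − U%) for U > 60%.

Drainage path length: H_d = H/2 = 4.1 m (double drainage).
U > 60%: T_v = 1.781 − 0.933·log₁₀(100 − 91) = 0.89069.
t = T_v·H_d²/c_v = 0.89069×4.1²/7.8 = 1.92 years.

t ≈ 1.92 years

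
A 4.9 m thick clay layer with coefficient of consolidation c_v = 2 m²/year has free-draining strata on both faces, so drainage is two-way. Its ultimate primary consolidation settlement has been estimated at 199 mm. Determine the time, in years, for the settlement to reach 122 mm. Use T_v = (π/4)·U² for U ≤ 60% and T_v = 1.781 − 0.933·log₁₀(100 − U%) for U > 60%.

Drainage path length: H_d = H/2 = 2.45 m (double drainage).
U = S(t)/S_ult = 122/199 = 0.6131.
U > 60%: T_v = 1.781 − 0.933·log₁₀(100 − 61.307) = 0.29973.
t = T_v·H_d²/c_v = 0.29973×2.45²/2 = 0.8996 years.

t ≈ 0.9 years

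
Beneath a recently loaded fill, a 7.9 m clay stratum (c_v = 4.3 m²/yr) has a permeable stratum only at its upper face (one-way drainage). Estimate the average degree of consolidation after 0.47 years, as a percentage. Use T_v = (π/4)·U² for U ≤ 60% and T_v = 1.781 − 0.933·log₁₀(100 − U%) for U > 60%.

Drainage path length: H_d = H = 7.9 m (single drainage).
T_v = c_v·t/H_d² = 4.3×0.47/7.9² = 0.032383.
T_v = 0.032383 corresponds to the U ≤ 60% branch:
U = √(4T_v/π) = 0.2031

U ≈ 20.3 %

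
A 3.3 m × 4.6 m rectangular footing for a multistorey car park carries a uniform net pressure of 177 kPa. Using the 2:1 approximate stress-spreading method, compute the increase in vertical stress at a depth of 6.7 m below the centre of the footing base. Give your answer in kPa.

Δσ_z ≈ 23.8 kPa

By the 2:1 method the load spreads at 1 horizontal : 2 vertical, so at depth z the loaded area has grown by z in each plan dimension:
Δσ = qBL/((B+z)(L+z)) = 177×3.3×4.6/((3.3+6.7)(4.6+6.7)) = 23.778 kPa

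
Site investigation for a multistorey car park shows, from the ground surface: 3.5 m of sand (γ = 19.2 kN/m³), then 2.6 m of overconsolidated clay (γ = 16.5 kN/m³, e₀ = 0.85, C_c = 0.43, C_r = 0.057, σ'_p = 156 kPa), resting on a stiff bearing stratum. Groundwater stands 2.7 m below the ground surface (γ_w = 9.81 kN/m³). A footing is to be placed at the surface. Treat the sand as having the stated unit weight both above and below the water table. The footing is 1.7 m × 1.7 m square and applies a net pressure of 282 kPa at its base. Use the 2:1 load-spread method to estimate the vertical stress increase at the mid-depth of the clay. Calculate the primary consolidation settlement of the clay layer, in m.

Mid-depth of clay below the ground surface: z = 3.5 + 2.6/2 = 4.8 m.
Total vertical stress at mid-clay: σ_v = 19.2×3.5 + 16.5×1.3 = 88.65 kPa.
Pore pressure: u = 9.81×(4.8 − 2.7) = 20.601 kPa.
Initial effective stress: σ'_0 = σ_v − u = 88.65 − 20.601 = 68.049 kPa.
Stress increase at mid-clay by the 2:1 spreading method:
Δσ = qBL/((B+z)(L+z)) = 282×1.7×1.7/((1.7+4.8)(1.7+4.8)) = 19.289 kPa
Final effective stress: σ'_f = 68.049 + 19.289 = 87.338 kPa.
σ'_f = 87.338 ≤ σ'_p = 156 kPa, so the clay remains overconsolidated and only the recompression index applies:
S_c = C_r·H/(1+e₀)·log₁₀(σ'_f/σ'_0) = 0.057×2.6/1.85×log₁₀(87.338/68.049)
    = 0.080108 × 0.10838 = 0.008682 m

S_c ≈ 0.00868 m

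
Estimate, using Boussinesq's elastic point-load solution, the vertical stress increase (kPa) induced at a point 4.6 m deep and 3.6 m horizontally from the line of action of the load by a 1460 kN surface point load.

Boussinesq vertical stress below a point load on an elastic half-space:
Δσ_z = 3P/(2πz²) · [1 + (r/z)²]^(−5/2)
r/z = 3.6/4.6 = 0.78261; [1+(r/z)²]^(−5/2) = 0.30288.
Δσ_z = 3×1460/(2π×4.6²) × 0.30288 = 32.944 × 0.30288 = 9.978 kPa

Δσ_z ≈ 9.98 kPa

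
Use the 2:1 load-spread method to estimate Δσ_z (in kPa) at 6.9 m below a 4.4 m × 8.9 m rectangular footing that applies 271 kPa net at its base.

Δσ_z ≈ 59.4 kPa

By the 2:1 method the load spreads at 1 horizontal : 2 vertical, so at depth z the loaded area has grown by z in each plan dimension:
Δσ = qBL/((B+z)(L+z)) = 271×4.4×8.9/((4.4+6.9)(8.9+6.9)) = 59.44 kPa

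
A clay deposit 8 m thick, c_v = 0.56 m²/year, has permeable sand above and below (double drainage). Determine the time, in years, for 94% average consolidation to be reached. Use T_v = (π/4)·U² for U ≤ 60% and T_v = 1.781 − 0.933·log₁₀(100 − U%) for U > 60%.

t ≈ 30.1 years

Drainage path length: H_d = H/2 = 4 m (double drainage).
U > 60%: T_v = 1.781 − 0.933·log₁₀(100 − 94) = 1.055.
t = T_v·H_d²/c_v = 1.055×4²/0.56 = 30.14 years.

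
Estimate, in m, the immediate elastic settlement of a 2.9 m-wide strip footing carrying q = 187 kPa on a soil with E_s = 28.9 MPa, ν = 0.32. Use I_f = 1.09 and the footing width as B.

Immediate (elastic) settlement: S_e = q·B·(1−ν²)/E_s · I_f.
E_s = 28.9 MPa = 28900 kPa.
S_e = 187 × 2.9 × (1 − 0.32²) / 28900 × 1.09
    = 187 × 2.9 × 0.8976 / 28900 × 1.09
    = 0.01836 m

S_e ≈ 0.0184 m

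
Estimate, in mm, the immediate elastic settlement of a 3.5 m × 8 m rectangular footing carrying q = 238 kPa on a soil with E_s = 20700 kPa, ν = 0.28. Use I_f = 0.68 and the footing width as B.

S_e ≈ 25.2 mm

Immediate (elastic) settlement: S_e = q·B·(1−ν²)/E_s · I_f.
S_e = 238 × 3.5 × (1 − 0.28²) / 20700 × 0.68
    = 238 × 3.5 × 0.9216 / 20700 × 0.68
    = 0.02522 m = 25.22 mm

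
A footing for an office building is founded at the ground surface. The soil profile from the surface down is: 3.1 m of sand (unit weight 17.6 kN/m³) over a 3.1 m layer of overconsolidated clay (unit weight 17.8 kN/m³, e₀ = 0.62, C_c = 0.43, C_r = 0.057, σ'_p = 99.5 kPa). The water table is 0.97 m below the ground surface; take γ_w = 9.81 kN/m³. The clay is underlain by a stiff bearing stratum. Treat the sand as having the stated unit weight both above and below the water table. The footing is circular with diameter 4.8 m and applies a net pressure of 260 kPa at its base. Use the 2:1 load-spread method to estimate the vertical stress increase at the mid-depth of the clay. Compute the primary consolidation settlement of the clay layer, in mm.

S_c ≈ 82.4 mm

Mid-depth of clay below the ground surface: z = 3.1 + 3.1/2 = 4.65 m.
Total vertical stress at mid-clay: σ_v = 17.6×3.1 + 17.8×1.55 = 82.15 kPa.
Pore pressure: u = 9.81×(4.65 − 0.97) = 36.101 kPa.
Initial effective stress: σ'_0 = σ_v − u = 82.15 − 36.101 = 46.049 kPa.
Stress increase at mid-clay by the 2:1 spreading method:
Δσ ≈ qD²/(D+z)² = 260×4.8²/(4.8+4.65)² = 67.08 kPa
Final effective stress: σ'_f = 46.049 + 67.08 = 113.13 kPa.
σ'_f = 113.13 > σ'_p = 99.5 kPa, so the stress path crosses the preconsolidation pressure — recompression up to σ'_p, then virgin compression beyond:
S_c = H/(1+e₀)·[C_r·log₁₀(σ'_p/σ'_0) + C_c·log₁₀(σ'_f/σ'_p)]
    = 3.1/1.62 × [0.057×log₁₀(99.5/46.049) + 0.43×log₁₀(113.13/99.5)]
    = 1.9136 × [0.019072 + 0.023975] = 0.08237 m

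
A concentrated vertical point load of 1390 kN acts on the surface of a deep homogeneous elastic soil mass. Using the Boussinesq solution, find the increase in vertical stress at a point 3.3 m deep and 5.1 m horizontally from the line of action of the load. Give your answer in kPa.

Boussinesq vertical stress below a point load on an elastic half-space:
Δσ_z = 3P/(2πz²) · [1 + (r/z)²]^(−5/2)
r/z = 5.1/3.3 = 1.5455; [1+(r/z)²]^(−5/2) = 0.047316.
Δσ_z = 3×1390/(2π×3.3²) × 0.047316 = 60.944 × 0.047316 = 2.884 kPa

Δσ_z ≈ 2.88 kPa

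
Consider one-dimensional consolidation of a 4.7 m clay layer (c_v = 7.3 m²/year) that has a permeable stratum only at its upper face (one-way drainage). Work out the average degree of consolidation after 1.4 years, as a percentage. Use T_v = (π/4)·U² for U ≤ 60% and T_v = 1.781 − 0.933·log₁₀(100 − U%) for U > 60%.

U ≈ 74.1 %

Drainage path length: H_d = H = 4.7 m (single drainage).
T_v = c_v·t/H_d² = 7.3×1.4/4.7² = 0.46265.
T_v = 0.46265 corresponds to the U > 60% branch:
U = 1 − 10^((1.781 − T_v)/0.933)/100 = 0.7412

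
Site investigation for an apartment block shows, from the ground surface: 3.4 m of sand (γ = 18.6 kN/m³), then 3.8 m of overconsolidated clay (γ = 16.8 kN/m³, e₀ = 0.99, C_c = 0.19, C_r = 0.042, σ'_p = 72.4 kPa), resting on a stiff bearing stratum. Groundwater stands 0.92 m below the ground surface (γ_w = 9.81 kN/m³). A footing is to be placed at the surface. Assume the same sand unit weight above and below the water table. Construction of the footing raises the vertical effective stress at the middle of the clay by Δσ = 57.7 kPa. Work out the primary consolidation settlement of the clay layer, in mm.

S_c ≈ 77.1 mm

Mid-depth of clay below the ground surface: z = 3.4 + 3.8/2 = 5.3 m.
Total vertical stress at mid-clay: σ_v = 18.6×3.4 + 16.8×1.9 = 95.16 kPa.
Pore pressure: u = 9.81×(5.3 − 0.92) = 42.968 kPa.
Initial effective stress: σ'_0 = σ_v − u = 95.16 − 42.968 = 52.192 kPa.
Final effective stress: σ'_f = 52.192 + 57.7 = 109.89 kPa.
σ'_f = 109.89 > σ'_p = 72.4 kPa, so the stress path crosses the preconsolidation pressure — recompression up to σ'_p, then virgin compression beyond:
S_c = H/(1+e₀)·[C_r·log₁₀(σ'_p/σ'_0) + C_c·log₁₀(σ'_f/σ'_p)]
    = 3.8/1.99 × [0.042×log₁₀(72.4/52.192) + 0.19×log₁₀(109.89/72.4)]
    = 1.9095 × [0.0059697 + 0.034432] = 0.07715 m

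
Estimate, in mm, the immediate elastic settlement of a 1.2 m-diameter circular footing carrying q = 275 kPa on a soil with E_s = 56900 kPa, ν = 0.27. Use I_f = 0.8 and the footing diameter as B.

S_e ≈ 4.3 mm

Immediate (elastic) settlement: S_e = q·B·(1−ν²)/E_s · I_f.
S_e = 275 × 1.2 × (1 − 0.27²) / 56900 × 0.8
    = 275 × 1.2 × 0.9271 / 56900 × 0.8
    = 0.004301 m = 4.301 mm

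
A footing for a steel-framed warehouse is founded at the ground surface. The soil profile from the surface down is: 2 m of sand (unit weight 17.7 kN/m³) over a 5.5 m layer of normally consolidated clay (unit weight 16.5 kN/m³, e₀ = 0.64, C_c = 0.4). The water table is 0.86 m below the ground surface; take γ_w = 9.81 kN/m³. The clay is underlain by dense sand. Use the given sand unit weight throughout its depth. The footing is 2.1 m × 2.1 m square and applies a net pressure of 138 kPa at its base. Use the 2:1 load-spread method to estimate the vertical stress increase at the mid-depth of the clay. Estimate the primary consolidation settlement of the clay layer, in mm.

S_c ≈ 155 mm

Mid-depth of clay below the ground surface: z = 2 + 5.5/2 = 4.75 m.
Total vertical stress at mid-clay: σ_v = 17.7×2 + 16.5×2.75 = 80.775 kPa.
Pore pressure: u = 9.81×(4.75 − 0.86) = 38.161 kPa.
Initial effective stress: σ'_0 = σ_v − u = 80.775 − 38.161 = 42.614 kPa.
Stress increase at mid-clay by the 2:1 spreading method:
Δσ = qBL/((B+z)(L+z)) = 138×2.1×2.1/((2.1+4.75)(2.1+4.75)) = 12.97 kPa
Final effective stress: σ'_f = σ'_0 + Δσ = 42.614 + 12.97 = 55.584 kPa.
Normally consolidated clay, so the full stress increment lies on the virgin compression line:
S_c = C_c·H/(1+e₀)·log₁₀(σ'_f/σ'_0) = 0.4×5.5/(1+0.64)×log₁₀(55.584/42.614)
    = 1.3415 × 0.1154 = 0.1548 m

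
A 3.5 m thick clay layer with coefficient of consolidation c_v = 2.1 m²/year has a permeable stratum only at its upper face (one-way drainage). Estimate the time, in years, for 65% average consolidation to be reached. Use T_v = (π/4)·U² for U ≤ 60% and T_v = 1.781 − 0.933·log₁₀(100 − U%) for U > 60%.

Drainage path length: H_d = H = 3.5 m (single drainage).
U > 60%: T_v = 1.781 − 0.933·log₁₀(100 − 65) = 0.34038.
t = T_v·H_d²/c_v = 0.34038×3.5²/2.1 = 1.986 years.

t ≈ 1.99 years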